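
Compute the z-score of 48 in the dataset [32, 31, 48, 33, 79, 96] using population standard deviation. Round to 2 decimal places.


Mean = (32 + 31 + 48 + 33 + 79 + 96) / 6 = 53.1667
Variance = sum((x_i - mean)^2) / n = 645.8056
Std = sqrt(645.8056) = 25.4127
Z = (x - mean) / std
= (48 - 53.1667) / 25.4127
= -5.1667 / 25.4127
= -0.20

-0.20


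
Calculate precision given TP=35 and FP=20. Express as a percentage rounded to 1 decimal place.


Precision = TP / (TP + FP) * 100
= 35 / (35 + 20)
= 35 / 55
= 0.6364
= 63.6%

63.6


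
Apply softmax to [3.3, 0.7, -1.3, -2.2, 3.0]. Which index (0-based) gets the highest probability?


Softmax is a monotonic transformation, so it preserves the argmax.
We need to find the index of the maximum logit.
Index 0: 3.3
Index 1: 0.7
Index 2: -1.3
Index 3: -2.2
Index 4: 3.0
Maximum logit = 3.3 at index 0

0


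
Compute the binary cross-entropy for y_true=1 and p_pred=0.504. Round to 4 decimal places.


For y=1: Loss = -log(p)
= -log(0.504)
= -(-0.6852)
= 0.6852

0.6852


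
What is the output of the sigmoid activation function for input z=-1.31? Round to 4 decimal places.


sigmoid(z) = 1 / (1 + exp(-z))
exp(-(-1.31)) = exp(1.31) = 3.7062
1 + 3.7062 = 4.7062
1 / 4.7062 = 0.2125

0.2125


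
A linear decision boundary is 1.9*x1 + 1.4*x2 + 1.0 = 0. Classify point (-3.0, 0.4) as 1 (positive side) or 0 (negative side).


Compute 1.9 * -3.0 + 1.4 * 0.4 + 1.0
= -5.7 + 0.56 + 1.0
= -4.14
Since -4.14 < 0, the point is on the negative side.

0


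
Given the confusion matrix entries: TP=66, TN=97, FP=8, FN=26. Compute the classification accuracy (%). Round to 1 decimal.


Accuracy = (TP + TN) / (TP + TN + FP + FN) * 100
= (66 + 97) / (66 + 97 + 8 + 26)
= 163 / 197
= 0.8274
= 82.7%

82.7


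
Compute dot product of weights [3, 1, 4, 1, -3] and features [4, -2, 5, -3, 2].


Element-wise products:
3 * 4 = 12
1 * -2 = -2
4 * 5 = 20
1 * -3 = -3
-3 * 2 = -6
Sum = 12 + -2 + 20 + -3 + -6
= 21

21


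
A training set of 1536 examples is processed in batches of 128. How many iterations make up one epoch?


Iterations per epoch = dataset_size / batch_size
= 1536 / 128
= 12

12


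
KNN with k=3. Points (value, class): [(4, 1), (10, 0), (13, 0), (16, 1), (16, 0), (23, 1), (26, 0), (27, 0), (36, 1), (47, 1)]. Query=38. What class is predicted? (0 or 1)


Distances from query 38:
Point 36 (class 1): distance = 2
Point 47 (class 1): distance = 9
Point 27 (class 0): distance = 11
K=3 nearest neighbors: classes = [1, 1, 0]
Votes for class 1: 2 / 3
Majority vote => class 1

1


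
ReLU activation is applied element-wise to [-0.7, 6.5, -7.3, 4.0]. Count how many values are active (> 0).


ReLU(x) = max(0, x) for each element:
ReLU(-0.7) = 0
ReLU(6.5) = 6.5
ReLU(-7.3) = 0
ReLU(4.0) = 4.0
Active neurons (>0): 2

2


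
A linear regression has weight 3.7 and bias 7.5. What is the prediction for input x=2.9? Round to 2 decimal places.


y = 3.7 * 2.9 + (7.5)
= 10.73 + (7.5)
= 18.23

18.23


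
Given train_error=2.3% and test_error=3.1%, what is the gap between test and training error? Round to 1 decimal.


Generalization gap = test_error - train_error
= 3.1 - 2.3
= 0.8%
A small gap suggests good generalization.

0.8


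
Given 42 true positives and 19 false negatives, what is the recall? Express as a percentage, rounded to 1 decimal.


Recall = TP / (TP + FN) * 100
= 42 / (42 + 19)
= 42 / 61
= 0.6885
= 68.9%

68.9


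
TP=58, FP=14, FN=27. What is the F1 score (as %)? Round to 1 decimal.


Precision = TP / (TP + FP) = 58 / 72 = 0.8056
Recall = TP / (TP + FN) = 58 / 85 = 0.6824
F1 = 2 * P * R / (P + R)
= 2 * 0.8056 * 0.6824 / (0.8056 + 0.6824)
= 1.0993 / 1.4879
= 0.7389
As percentage: 73.9%

73.9


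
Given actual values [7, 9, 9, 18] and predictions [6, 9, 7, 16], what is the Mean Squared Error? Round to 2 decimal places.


Differences: [1, 0, 2, 2]
Squared errors: [1, 0, 4, 4]
Sum of squared errors = 9
MSE = 9 / 4 = 2.25

2.25


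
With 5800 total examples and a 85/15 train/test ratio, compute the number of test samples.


Train samples = 5800 * 85% = 4930
Test samples = 5800 - 4930
= 870

870


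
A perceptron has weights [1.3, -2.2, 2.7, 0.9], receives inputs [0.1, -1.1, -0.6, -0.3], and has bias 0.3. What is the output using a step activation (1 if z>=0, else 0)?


z = w . x + b
= 1.3*0.1 + -2.2*-1.1 + 2.7*-0.6 + 0.9*-0.3 + 0.3
= 0.13 + 2.42 + -1.62 + -0.27 + 0.3
= 0.66 + 0.3
= 0.96
Since z = 0.96 >= 0, output = 1

1


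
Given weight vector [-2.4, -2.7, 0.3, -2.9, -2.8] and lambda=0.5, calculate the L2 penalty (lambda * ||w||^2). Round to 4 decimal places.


Squaring each weight:
(-2.4)^2 = 5.76
(-2.7)^2 = 7.29
0.3^2 = 0.09
(-2.9)^2 = 8.41
(-2.8)^2 = 7.84
Sum of squares = 29.39
Penalty = 0.5 * 29.39 = 14.6950

14.6950


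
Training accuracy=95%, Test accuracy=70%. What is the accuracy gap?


Gap = train_accuracy - test_accuracy
= 95 - 70
= 25%
This large gap strongly indicates overfitting.

25


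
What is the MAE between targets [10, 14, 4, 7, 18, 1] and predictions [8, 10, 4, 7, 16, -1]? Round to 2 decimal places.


Absolute errors: [2, 4, 0, 0, 2, 2]
Sum of absolute errors = 10
MAE = 10 / 6 = 1.67

1.67


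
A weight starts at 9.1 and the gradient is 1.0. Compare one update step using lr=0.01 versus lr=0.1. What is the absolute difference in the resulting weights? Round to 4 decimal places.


With lr=0.01: w_new = 9.1 - 0.01 * 1.0 = 9.09
With lr=0.1: w_new = 9.1 - 0.1 * 1.0 = 9.0
Absolute difference = |9.09 - 9.0|
= 0.0900

0.0900


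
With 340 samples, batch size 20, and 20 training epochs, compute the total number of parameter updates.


Iterations per epoch = 340 / 20 = 17
Total updates = iterations_per_epoch * epochs
= 17 * 20
= 340

340


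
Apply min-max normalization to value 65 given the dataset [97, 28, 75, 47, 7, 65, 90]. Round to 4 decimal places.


Min = 7, Max = 97
Range = 97 - 7 = 90
Scaled = (x - min) / (max - min)
= (65 - 7) / 90
= 58 / 90
= 0.6444

0.6444


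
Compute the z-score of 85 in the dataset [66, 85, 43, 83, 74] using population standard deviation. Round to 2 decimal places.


Mean = (66 + 85 + 43 + 83 + 74) / 5 = 70.2
Variance = sum((x_i - mean)^2) / n = 230.96
Std = sqrt(230.96) = 15.1974
Z = (x - mean) / std
= (85 - 70.2) / 15.1974
= 14.8 / 15.1974
= 0.97

0.97


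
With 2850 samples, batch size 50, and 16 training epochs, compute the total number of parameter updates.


Iterations per epoch = 2850 / 50 = 57
Total updates = iterations_per_epoch * epochs
= 57 * 16
= 912

912


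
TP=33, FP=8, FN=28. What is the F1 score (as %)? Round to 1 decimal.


Precision = TP / (TP + FP) = 33 / 41 = 0.8049
Recall = TP / (TP + FN) = 33 / 61 = 0.541
F1 = 2 * P * R / (P + R)
= 2 * 0.8049 * 0.541 / (0.8049 + 0.541)
= 0.8709 / 1.3459
= 0.6471
As percentage: 64.7%

64.7


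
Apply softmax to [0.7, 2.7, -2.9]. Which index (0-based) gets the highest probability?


Softmax is a monotonic transformation, so it preserves the argmax.
We need to find the index of the maximum logit.
Index 0: 0.7
Index 1: 2.7
Index 2: -2.9
Maximum logit = 2.7 at index 1

1


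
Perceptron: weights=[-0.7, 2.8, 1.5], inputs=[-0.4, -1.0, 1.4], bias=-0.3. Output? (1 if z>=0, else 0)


z = w . x + b
= -0.7*-0.4 + 2.8*-1.0 + 1.5*1.4 + -0.3
= 0.28 + -2.8 + 2.1 + -0.3
= -0.42 + -0.3
= -0.72
Since z = -0.72 < 0, output = 0

0


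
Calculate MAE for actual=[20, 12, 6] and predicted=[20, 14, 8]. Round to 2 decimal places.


Absolute errors: [0, 2, 2]
Sum of absolute errors = 4
MAE = 4 / 3 = 1.33

1.33


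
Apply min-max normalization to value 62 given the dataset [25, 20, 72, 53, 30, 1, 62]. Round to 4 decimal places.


Min = 1, Max = 72
Range = 72 - 1 = 71
Scaled = (x - min) / (max - min)
= (62 - 1) / 71
= 61 / 71
= 0.8592

0.8592


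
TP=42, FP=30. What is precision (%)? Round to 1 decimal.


Precision = TP / (TP + FP) * 100
= 42 / (42 + 30)
= 42 / 72
= 0.5833
= 58.3%

58.3


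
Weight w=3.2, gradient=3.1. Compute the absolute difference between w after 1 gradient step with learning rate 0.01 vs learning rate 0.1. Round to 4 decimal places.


With lr=0.01: w_new = 3.2 - 0.01 * 3.1 = 3.169
With lr=0.1: w_new = 3.2 - 0.1 * 3.1 = 2.89
Absolute difference = |3.169 - 2.89|
= 0.2790

0.2790


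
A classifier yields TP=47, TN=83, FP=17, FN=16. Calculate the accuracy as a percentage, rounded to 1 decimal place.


Accuracy = (TP + TN) / (TP + TN + FP + FN) * 100
= (47 + 83) / (47 + 83 + 17 + 16)
= 130 / 163
= 0.7975
= 79.8%

79.8


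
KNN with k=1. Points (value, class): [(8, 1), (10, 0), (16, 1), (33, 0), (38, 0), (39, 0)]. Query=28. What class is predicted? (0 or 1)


Distances from query 28:
Point 33 (class 0): distance = 5
K=1 nearest neighbors: classes = [0]
Votes for class 1: 0 / 1
Majority vote => class 0

0


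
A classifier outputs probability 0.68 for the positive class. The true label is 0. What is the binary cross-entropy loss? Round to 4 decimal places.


For y=0: Loss = -log(1-p)
= -log(1 - 0.68)
= -log(0.32)
= -(-1.1394)
= 1.1394

1.1394


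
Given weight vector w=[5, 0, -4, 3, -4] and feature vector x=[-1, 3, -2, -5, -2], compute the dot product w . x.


Element-wise products:
5 * -1 = -5
0 * 3 = 0
-4 * -2 = 8
3 * -5 = -15
-4 * -2 = 8
Sum = -5 + 0 + 8 + -15 + 8
= -4

-4


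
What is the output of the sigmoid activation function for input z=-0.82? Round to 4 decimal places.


sigmoid(z) = 1 / (1 + exp(-z))
exp(-(-0.82)) = exp(0.82) = 2.2705
1 + 2.2705 = 3.2705
1 / 3.2705 = 0.3058

0.3058


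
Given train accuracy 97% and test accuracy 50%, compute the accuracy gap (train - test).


Gap = train_accuracy - test_accuracy
= 97 - 50
= 47%
This large gap strongly indicates overfitting.

47


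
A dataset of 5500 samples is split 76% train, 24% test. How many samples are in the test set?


Train samples = 5500 * 76% = 4180
Test samples = 5500 - 4180
= 1320

1320


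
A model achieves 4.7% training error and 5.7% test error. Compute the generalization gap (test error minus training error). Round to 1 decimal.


Generalization gap = test_error - train_error
= 5.7 - 4.7
= 1.0%
A small gap suggests good generalization.

1.0


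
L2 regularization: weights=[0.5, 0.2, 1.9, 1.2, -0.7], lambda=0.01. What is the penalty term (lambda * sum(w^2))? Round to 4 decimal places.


Squaring each weight:
0.5^2 = 0.25
0.2^2 = 0.04
1.9^2 = 3.61
1.2^2 = 1.44
(-0.7)^2 = 0.49
Sum of squares = 5.83
Penalty = 0.01 * 5.83 = 0.0583

0.0583


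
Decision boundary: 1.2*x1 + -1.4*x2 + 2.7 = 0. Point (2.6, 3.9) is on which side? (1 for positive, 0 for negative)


Compute 1.2 * 2.6 + -1.4 * 3.9 + 2.7
= 3.12 + -5.46 + 2.7
= 0.36
Since 0.36 >= 0, the point is on the positive side.

1


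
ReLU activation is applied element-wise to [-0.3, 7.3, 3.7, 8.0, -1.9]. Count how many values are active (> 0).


ReLU(x) = max(0, x) for each element:
ReLU(-0.3) = 0
ReLU(7.3) = 7.3
ReLU(3.7) = 3.7
ReLU(8.0) = 8.0
ReLU(-1.9) = 0
Active neurons (>0): 3

3


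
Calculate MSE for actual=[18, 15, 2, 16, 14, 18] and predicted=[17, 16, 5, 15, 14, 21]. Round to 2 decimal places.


Differences: [1, -1, -3, 1, 0, -3]
Squared errors: [1, 1, 9, 1, 0, 9]
Sum of squared errors = 21
MSE = 21 / 6 = 3.50

3.50


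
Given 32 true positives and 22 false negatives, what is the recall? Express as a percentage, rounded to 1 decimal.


Recall = TP / (TP + FN) * 100
= 32 / (32 + 22)
= 32 / 54
= 0.5926
= 59.3%

59.3


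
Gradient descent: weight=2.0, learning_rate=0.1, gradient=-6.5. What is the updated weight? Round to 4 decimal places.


w_new = w_old - lr * gradient
= 2.0 - 0.1 * -6.5
= 2.0 - (-0.65)
= 2.6500

2.6500


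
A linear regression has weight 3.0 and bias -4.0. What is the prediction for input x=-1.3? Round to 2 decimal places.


y = 3.0 * -1.3 + (-4.0)
= -3.9 + (-4.0)
= -7.90

-7.90


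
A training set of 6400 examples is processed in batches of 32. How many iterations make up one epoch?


Iterations per epoch = dataset_size / batch_size
= 6400 / 32
= 200

200


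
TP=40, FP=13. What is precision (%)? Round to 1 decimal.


Precision = TP / (TP + FP) * 100
= 40 / (40 + 13)
= 40 / 53
= 0.7547
= 75.5%

75.5


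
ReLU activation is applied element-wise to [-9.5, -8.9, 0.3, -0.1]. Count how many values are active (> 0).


ReLU(x) = max(0, x) for each element:
ReLU(-9.5) = 0
ReLU(-8.9) = 0
ReLU(0.3) = 0.3
ReLU(-0.1) = 0
Active neurons (>0): 1

1


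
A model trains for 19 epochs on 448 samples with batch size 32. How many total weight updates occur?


Iterations per epoch = 448 / 32 = 14
Total updates = iterations_per_epoch * epochs
= 14 * 19
= 266

266


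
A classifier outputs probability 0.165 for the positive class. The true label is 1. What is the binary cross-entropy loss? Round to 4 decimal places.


For y=1: Loss = -log(p)
= -log(0.165)
= -(-1.8018)
= 1.8018

1.8018


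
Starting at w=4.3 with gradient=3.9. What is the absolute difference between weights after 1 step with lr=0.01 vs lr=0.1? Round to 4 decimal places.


With lr=0.01: w_new = 4.3 - 0.01 * 3.9 = 4.261
With lr=0.1: w_new = 4.3 - 0.1 * 3.9 = 3.91
Absolute difference = |4.261 - 3.91|
= 0.3510

0.3510


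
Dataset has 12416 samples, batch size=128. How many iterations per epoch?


Iterations per epoch = dataset_size / batch_size
= 12416 / 128
= 97

97


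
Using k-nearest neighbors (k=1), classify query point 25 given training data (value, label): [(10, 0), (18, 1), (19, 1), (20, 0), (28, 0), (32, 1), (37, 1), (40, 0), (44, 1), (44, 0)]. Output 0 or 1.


Distances from query 25:
Point 28 (class 0): distance = 3
K=1 nearest neighbors: classes = [0]
Votes for class 1: 0 / 1
Majority vote => class 0

0


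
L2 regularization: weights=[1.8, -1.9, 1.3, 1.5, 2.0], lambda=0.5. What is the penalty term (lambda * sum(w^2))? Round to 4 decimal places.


Squaring each weight:
1.8^2 = 3.24
(-1.9)^2 = 3.61
1.3^2 = 1.69
1.5^2 = 2.25
2.0^2 = 4.0
Sum of squares = 14.79
Penalty = 0.5 * 14.79 = 7.3950

7.3950


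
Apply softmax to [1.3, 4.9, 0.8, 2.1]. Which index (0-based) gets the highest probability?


Softmax is a monotonic transformation, so it preserves the argmax.
We need to find the index of the maximum logit.
Index 0: 1.3
Index 1: 4.9
Index 2: 0.8
Index 3: 2.1
Maximum logit = 4.9 at index 1

1


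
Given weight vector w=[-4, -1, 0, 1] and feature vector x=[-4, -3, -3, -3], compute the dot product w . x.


Element-wise products:
-4 * -4 = 16
-1 * -3 = 3
0 * -3 = 0
1 * -3 = -3
Sum = 16 + 3 + 0 + -3
= 16

16


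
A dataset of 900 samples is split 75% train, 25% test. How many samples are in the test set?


Train samples = 900 * 75% = 675
Test samples = 900 - 675
= 225

225


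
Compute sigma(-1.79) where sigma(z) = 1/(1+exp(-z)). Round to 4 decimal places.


sigmoid(z) = 1 / (1 + exp(-z))
exp(-(-1.79)) = exp(1.79) = 5.9895
1 + 5.9895 = 6.9895
1 / 6.9895 = 0.1431

0.1431


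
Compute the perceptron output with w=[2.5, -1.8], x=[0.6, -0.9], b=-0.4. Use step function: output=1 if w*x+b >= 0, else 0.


z = w . x + b
= 2.5*0.6 + -1.8*-0.9 + -0.4
= 1.5 + 1.62 + -0.4
= 3.12 + -0.4
= 2.72
Since z = 2.72 >= 0, output = 1

1


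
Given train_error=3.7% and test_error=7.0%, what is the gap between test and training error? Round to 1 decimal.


Generalization gap = test_error - train_error
= 7.0 - 3.7
= 3.3%
A moderate gap.

3.3


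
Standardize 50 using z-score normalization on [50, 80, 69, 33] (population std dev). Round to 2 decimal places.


Mean = (50 + 80 + 69 + 33) / 4 = 58.0
Variance = sum((x_i - mean)^2) / n = 323.5
Std = sqrt(323.5) = 17.9861
Z = (x - mean) / std
= (50 - 58.0) / 17.9861
= -8.0 / 17.9861
= -0.44

-0.44


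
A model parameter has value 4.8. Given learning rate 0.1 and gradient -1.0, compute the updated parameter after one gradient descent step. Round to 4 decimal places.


w_new = w_old - lr * gradient
= 4.8 - 0.1 * -1.0
= 4.8 - (-0.1)
= 4.9000

4.9000


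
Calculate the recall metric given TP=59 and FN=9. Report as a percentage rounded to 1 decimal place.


Recall = TP / (TP + FN) * 100
= 59 / (59 + 9)
= 59 / 68
= 0.8676
= 86.8%

86.8


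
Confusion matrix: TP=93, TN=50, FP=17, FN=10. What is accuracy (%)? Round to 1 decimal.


Accuracy = (TP + TN) / (TP + TN + FP + FN) * 100
= (93 + 50) / (93 + 50 + 17 + 10)
= 143 / 170
= 0.8412
= 84.1%

84.1


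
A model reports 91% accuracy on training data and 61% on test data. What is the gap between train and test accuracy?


Gap = train_accuracy - test_accuracy
= 91 - 61
= 30%
This large gap strongly indicates overfitting.

30


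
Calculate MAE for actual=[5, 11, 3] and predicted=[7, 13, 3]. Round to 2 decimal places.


Absolute errors: [2, 2, 0]
Sum of absolute errors = 4
MAE = 4 / 3 = 1.33

1.33


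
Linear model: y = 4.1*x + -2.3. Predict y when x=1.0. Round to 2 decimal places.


y = 4.1 * 1.0 + (-2.3)
= 4.1 + (-2.3)
= 1.80

1.80


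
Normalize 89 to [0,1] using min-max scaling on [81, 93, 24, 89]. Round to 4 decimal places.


Min = 24, Max = 93
Range = 93 - 24 = 69
Scaled = (x - min) / (max - min)
= (89 - 24) / 69
= 65 / 69
= 0.9420

0.9420


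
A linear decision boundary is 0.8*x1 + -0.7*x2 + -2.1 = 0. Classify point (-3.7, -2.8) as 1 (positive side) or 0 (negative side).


Compute 0.8 * -3.7 + -0.7 * -2.8 + -2.1
= -2.96 + 1.96 + -2.1
= -3.1
Since -3.1 < 0, the point is on the negative side.

0


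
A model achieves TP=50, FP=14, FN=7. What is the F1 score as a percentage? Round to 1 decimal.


Precision = TP / (TP + FP) = 50 / 64 = 0.7812
Recall = TP / (TP + FN) = 50 / 57 = 0.8772
F1 = 2 * P * R / (P + R)
= 2 * 0.7812 * 0.8772 / (0.7812 + 0.8772)
= 1.3706 / 1.6584
= 0.8264
As percentage: 82.6%

82.6


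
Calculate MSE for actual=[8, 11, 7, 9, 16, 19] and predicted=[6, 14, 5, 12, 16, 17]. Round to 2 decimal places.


Differences: [2, -3, 2, -3, 0, 2]
Squared errors: [4, 9, 4, 9, 0, 4]
Sum of squared errors = 30
MSE = 30 / 6 = 5.00

5.00


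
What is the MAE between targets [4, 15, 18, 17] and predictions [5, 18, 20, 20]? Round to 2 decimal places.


Absolute errors: [1, 3, 2, 3]
Sum of absolute errors = 9
MAE = 9 / 4 = 2.25

2.25


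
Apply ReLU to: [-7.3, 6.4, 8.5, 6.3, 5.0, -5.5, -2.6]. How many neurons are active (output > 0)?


ReLU(x) = max(0, x) for each element:
ReLU(-7.3) = 0
ReLU(6.4) = 6.4
ReLU(8.5) = 8.5
ReLU(6.3) = 6.3
ReLU(5.0) = 5.0
ReLU(-5.5) = 0
ReLU(-2.6) = 0
Active neurons (>0): 4

4


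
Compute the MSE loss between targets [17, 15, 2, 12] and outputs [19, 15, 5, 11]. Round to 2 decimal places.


Differences: [-2, 0, -3, 1]
Squared errors: [4, 0, 9, 1]
Sum of squared errors = 14
MSE = 14 / 4 = 3.50

3.50


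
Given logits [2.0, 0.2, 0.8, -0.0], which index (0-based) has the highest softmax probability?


Softmax is a monotonic transformation, so it preserves the argmax.
We need to find the index of the maximum logit.
Index 0: 2.0
Index 1: 0.2
Index 2: 0.8
Index 3: -0.0
Maximum logit = 2.0 at index 0

0


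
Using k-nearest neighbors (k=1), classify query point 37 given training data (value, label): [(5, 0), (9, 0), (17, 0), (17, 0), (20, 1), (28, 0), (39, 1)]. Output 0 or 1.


Distances from query 37:
Point 39 (class 1): distance = 2
K=1 nearest neighbors: classes = [1]
Votes for class 1: 1 / 1
Majority vote => class 1

1


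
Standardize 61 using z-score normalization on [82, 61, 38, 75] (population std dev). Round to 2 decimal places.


Mean = (82 + 61 + 38 + 75) / 4 = 64.0
Variance = sum((x_i - mean)^2) / n = 282.5
Std = sqrt(282.5) = 16.8077
Z = (x - mean) / std
= (61 - 64.0) / 16.8077
= -3.0 / 16.8077
= -0.18

-0.18


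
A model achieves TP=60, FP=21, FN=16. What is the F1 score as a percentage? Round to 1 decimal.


Precision = TP / (TP + FP) = 60 / 81 = 0.7407
Recall = TP / (TP + FN) = 60 / 76 = 0.7895
F1 = 2 * P * R / (P + R)
= 2 * 0.7407 * 0.7895 / (0.7407 + 0.7895)
= 1.1696 / 1.5302
= 0.7643
As percentage: 76.4%

76.4


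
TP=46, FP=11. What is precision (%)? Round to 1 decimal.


Precision = TP / (TP + FP) * 100
= 46 / (46 + 11)
= 46 / 57
= 0.807
= 80.7%

80.7


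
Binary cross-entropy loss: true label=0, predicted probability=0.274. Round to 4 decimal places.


For y=0: Loss = -log(1-p)
= -log(1 - 0.274)
= -log(0.726)
= -(-0.3202)
= 0.3202

0.3202


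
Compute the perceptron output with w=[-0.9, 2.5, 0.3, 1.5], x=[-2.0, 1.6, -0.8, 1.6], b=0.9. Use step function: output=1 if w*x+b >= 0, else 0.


z = w . x + b
= -0.9*-2.0 + 2.5*1.6 + 0.3*-0.8 + 1.5*1.6 + 0.9
= 1.8 + 4.0 + -0.24 + 2.4 + 0.9
= 7.96 + 0.9
= 8.86
Since z = 8.86 >= 0, output = 1

1


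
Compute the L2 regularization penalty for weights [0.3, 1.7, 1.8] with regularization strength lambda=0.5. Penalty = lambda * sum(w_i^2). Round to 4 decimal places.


Squaring each weight:
0.3^2 = 0.09
1.7^2 = 2.89
1.8^2 = 3.24
Sum of squares = 6.22
Penalty = 0.5 * 6.22 = 3.1100

3.1100


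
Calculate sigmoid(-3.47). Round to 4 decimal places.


sigmoid(z) = 1 / (1 + exp(-z))
exp(-(-3.47)) = exp(3.47) = 32.1367
1 + 32.1367 = 33.1367
1 / 33.1367 = 0.0302

0.0302


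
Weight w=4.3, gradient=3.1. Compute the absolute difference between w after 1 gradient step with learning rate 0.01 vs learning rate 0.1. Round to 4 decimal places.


With lr=0.01: w_new = 4.3 - 0.01 * 3.1 = 4.269
With lr=0.1: w_new = 4.3 - 0.1 * 3.1 = 3.99
Absolute difference = |4.269 - 3.99|
= 0.2790

0.2790


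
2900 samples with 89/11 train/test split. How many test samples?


Train samples = 2900 * 89% = 2581
Test samples = 2900 - 2581
= 319

319


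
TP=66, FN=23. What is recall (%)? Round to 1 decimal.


Recall = TP / (TP + FN) * 100
= 66 / (66 + 23)
= 66 / 89
= 0.7416
= 74.2%

74.2


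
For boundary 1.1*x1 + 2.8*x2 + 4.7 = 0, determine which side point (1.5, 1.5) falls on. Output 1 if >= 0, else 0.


Compute 1.1 * 1.5 + 2.8 * 1.5 + 4.7
= 1.65 + 4.2 + 4.7
= 10.55
Since 10.55 >= 0, the point is on the positive side.

1


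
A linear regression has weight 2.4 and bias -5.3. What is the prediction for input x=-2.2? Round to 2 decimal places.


y = 2.4 * -2.2 + (-5.3)
= -5.28 + (-5.3)
= -10.58

-10.58


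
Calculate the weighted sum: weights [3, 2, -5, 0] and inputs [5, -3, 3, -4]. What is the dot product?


Element-wise products:
3 * 5 = 15
2 * -3 = -6
-5 * 3 = -15
0 * -4 = 0
Sum = 15 + -6 + -15 + 0
= -6

-6


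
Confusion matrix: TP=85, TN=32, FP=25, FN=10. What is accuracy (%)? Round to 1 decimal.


Accuracy = (TP + TN) / (TP + TN + FP + FN) * 100
= (85 + 32) / (85 + 32 + 25 + 10)
= 117 / 152
= 0.7697
= 77.0%

77.0


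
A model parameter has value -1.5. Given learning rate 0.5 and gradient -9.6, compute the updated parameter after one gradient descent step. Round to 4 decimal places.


w_new = w_old - lr * gradient
= -1.5 - 0.5 * -9.6
= -1.5 - (-4.8)
= 3.3000

3.3000


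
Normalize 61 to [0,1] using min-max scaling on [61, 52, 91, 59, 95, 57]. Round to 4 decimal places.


Min = 52, Max = 95
Range = 95 - 52 = 43
Scaled = (x - min) / (max - min)
= (61 - 52) / 43
= 9 / 43
= 0.2093

0.2093


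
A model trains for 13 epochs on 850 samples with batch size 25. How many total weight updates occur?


Iterations per epoch = 850 / 25 = 34
Total updates = iterations_per_epoch * epochs
= 34 * 13
= 442

442


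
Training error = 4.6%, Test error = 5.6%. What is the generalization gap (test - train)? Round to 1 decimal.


Generalization gap = test_error - train_error
= 5.6 - 4.6
= 1.0%
A small gap suggests good generalization.

1.0


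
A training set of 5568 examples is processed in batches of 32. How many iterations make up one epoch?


Iterations per epoch = dataset_size / batch_size
= 5568 / 32
= 174

174


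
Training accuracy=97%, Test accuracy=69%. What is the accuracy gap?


Gap = train_accuracy - test_accuracy
= 97 - 69
= 28%
This large gap strongly indicates overfitting.

28


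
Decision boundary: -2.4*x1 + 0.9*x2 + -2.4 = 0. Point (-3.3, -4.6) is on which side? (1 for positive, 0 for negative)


Compute -2.4 * -3.3 + 0.9 * -4.6 + -2.4
= 7.92 + -4.14 + -2.4
= 1.38
Since 1.38 >= 0, the point is on the positive side.

1


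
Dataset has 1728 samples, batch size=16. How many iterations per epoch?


Iterations per epoch = dataset_size / batch_size
= 1728 / 16
= 108

108


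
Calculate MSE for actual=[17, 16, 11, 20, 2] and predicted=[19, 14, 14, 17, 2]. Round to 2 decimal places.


Differences: [-2, 2, -3, 3, 0]
Squared errors: [4, 4, 9, 9, 0]
Sum of squared errors = 26
MSE = 26 / 5 = 5.20

5.20


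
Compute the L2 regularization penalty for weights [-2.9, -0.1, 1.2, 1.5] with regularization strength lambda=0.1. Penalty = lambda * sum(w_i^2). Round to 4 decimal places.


Squaring each weight:
(-2.9)^2 = 8.41
(-0.1)^2 = 0.01
1.2^2 = 1.44
1.5^2 = 2.25
Sum of squares = 12.11
Penalty = 0.1 * 12.11 = 1.2110

1.2110


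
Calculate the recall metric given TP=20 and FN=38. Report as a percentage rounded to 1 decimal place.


Recall = TP / (TP + FN) * 100
= 20 / (20 + 38)
= 20 / 58
= 0.3448
= 34.5%

34.5


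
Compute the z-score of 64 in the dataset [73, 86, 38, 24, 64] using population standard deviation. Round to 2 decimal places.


Mean = (73 + 86 + 38 + 24 + 64) / 5 = 57.0
Variance = sum((x_i - mean)^2) / n = 519.2
Std = sqrt(519.2) = 22.786
Z = (x - mean) / std
= (64 - 57.0) / 22.786
= 7.0 / 22.786
= 0.31

0.31


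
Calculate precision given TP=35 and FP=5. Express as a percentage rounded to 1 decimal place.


Precision = TP / (TP + FP) * 100
= 35 / (35 + 5)
= 35 / 40
= 0.875
= 87.5%

87.5


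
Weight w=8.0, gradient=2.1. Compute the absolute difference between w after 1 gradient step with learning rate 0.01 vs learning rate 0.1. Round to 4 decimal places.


With lr=0.01: w_new = 8.0 - 0.01 * 2.1 = 7.979
With lr=0.1: w_new = 8.0 - 0.1 * 2.1 = 7.79
Absolute difference = |7.979 - 7.79|
= 0.1890

0.1890


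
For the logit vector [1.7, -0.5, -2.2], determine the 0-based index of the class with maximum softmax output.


Softmax is a monotonic transformation, so it preserves the argmax.
We need to find the index of the maximum logit.
Index 0: 1.7
Index 1: -0.5
Index 2: -2.2
Maximum logit = 1.7 at index 0

0


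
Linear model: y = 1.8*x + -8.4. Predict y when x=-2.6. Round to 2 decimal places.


y = 1.8 * -2.6 + (-8.4)
= -4.68 + (-8.4)
= -13.08

-13.08


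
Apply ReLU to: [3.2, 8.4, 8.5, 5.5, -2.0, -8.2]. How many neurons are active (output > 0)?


ReLU(x) = max(0, x) for each element:
ReLU(3.2) = 3.2
ReLU(8.4) = 8.4
ReLU(8.5) = 8.5
ReLU(5.5) = 5.5
ReLU(-2.0) = 0
ReLU(-8.2) = 0
Active neurons (>0): 4

4


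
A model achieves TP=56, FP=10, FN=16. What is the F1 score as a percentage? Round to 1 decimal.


Precision = TP / (TP + FP) = 56 / 66 = 0.8485
Recall = TP / (TP + FN) = 56 / 72 = 0.7778
F1 = 2 * P * R / (P + R)
= 2 * 0.8485 * 0.7778 / (0.8485 + 0.7778)
= 1.3199 / 1.6263
= 0.8116
As percentage: 81.2%

81.2


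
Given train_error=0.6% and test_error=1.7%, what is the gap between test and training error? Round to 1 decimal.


Generalization gap = test_error - train_error
= 1.7 - 0.6
= 1.1%
A small gap suggests good generalization.

1.1


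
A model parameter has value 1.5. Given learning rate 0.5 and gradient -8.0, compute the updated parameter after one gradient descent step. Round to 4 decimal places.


w_new = w_old - lr * gradient
= 1.5 - 0.5 * -8.0
= 1.5 - (-4.0)
= 5.5000

5.5000


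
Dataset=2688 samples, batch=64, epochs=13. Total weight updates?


Iterations per epoch = 2688 / 64 = 42
Total updates = iterations_per_epoch * epochs
= 42 * 13
= 546

546


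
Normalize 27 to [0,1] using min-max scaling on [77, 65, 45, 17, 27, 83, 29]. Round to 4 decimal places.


Min = 17, Max = 83
Range = 83 - 17 = 66
Scaled = (x - min) / (max - min)
= (27 - 17) / 66
= 10 / 66
= 0.1515

0.1515


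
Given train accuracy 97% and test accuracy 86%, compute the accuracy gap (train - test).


Gap = train_accuracy - test_accuracy
= 97 - 86
= 11%
This gap suggests the model is overfitting.

11


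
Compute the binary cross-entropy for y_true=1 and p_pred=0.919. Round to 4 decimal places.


For y=1: Loss = -log(p)
= -log(0.919)
= -(-0.0845)
= 0.0845

0.0845


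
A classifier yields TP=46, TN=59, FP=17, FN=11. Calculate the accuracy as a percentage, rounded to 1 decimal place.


Accuracy = (TP + TN) / (TP + TN + FP + FN) * 100
= (46 + 59) / (46 + 59 + 17 + 11)
= 105 / 133
= 0.7895
= 78.9%

78.9


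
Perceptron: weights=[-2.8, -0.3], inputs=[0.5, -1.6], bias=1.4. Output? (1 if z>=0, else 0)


z = w . x + b
= -2.8*0.5 + -0.3*-1.6 + 1.4
= -1.4 + 0.48 + 1.4
= -0.92 + 1.4
= 0.48
Since z = 0.48 >= 0, output = 1

1


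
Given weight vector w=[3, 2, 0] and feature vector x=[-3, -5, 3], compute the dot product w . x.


Element-wise products:
3 * -3 = -9
2 * -5 = -10
0 * 3 = 0
Sum = -9 + -10 + 0
= -19

-19


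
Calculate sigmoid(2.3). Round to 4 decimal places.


sigmoid(z) = 1 / (1 + exp(-z))
exp(-(2.3)) = exp(-2.3) = 0.1003
1 + 0.1003 = 1.1003
1 / 1.1003 = 0.9089

0.9089


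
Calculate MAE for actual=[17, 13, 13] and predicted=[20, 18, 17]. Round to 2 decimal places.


Absolute errors: [3, 5, 4]
Sum of absolute errors = 12
MAE = 12 / 3 = 4.00

4.00


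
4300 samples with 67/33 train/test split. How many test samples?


Train samples = 4300 * 67% = 2881
Test samples = 4300 - 2881
= 1419

1419


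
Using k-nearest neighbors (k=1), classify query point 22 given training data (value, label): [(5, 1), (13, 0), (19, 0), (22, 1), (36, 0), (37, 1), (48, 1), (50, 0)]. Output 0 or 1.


Distances from query 22:
Point 22 (class 1): distance = 0
K=1 nearest neighbors: classes = [1]
Votes for class 1: 1 / 1
Majority vote => class 1

1


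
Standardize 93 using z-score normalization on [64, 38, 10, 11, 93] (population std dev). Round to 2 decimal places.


Mean = (64 + 38 + 10 + 11 + 93) / 5 = 43.2
Variance = sum((x_i - mean)^2) / n = 1015.76
Std = sqrt(1015.76) = 31.871
Z = (x - mean) / std
= (93 - 43.2) / 31.871
= 49.8 / 31.871
= 1.56

1.56


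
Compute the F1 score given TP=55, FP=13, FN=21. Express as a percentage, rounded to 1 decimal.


Precision = TP / (TP + FP) = 55 / 68 = 0.8088
Recall = TP / (TP + FN) = 55 / 76 = 0.7237
F1 = 2 * P * R / (P + R)
= 2 * 0.8088 * 0.7237 / (0.8088 + 0.7237)
= 1.1707 / 1.5325
= 0.7639
As percentage: 76.4%

76.4


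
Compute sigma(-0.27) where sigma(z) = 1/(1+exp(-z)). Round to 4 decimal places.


sigmoid(z) = 1 / (1 + exp(-z))
exp(-(-0.27)) = exp(0.27) = 1.31
1 + 1.31 = 2.31
1 / 2.31 = 0.4329

0.4329


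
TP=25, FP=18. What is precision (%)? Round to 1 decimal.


Precision = TP / (TP + FP) * 100
= 25 / (25 + 18)
= 25 / 43
= 0.5814
= 58.1%

58.1


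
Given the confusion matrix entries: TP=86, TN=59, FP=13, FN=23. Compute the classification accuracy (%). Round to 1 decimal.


Accuracy = (TP + TN) / (TP + TN + FP + FN) * 100
= (86 + 59) / (86 + 59 + 13 + 23)
= 145 / 181
= 0.8011
= 80.1%

80.1


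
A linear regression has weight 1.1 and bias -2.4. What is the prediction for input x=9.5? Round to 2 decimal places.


y = 1.1 * 9.5 + (-2.4)
= 10.45 + (-2.4)
= 8.05

8.05


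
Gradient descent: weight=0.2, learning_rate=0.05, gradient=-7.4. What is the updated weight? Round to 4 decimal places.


w_new = w_old - lr * gradient
= 0.2 - 0.05 * -7.4
= 0.2 - (-0.37)
= 0.5700

0.5700


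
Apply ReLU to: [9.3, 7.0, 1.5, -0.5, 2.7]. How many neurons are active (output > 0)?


ReLU(x) = max(0, x) for each element:
ReLU(9.3) = 9.3
ReLU(7.0) = 7.0
ReLU(1.5) = 1.5
ReLU(-0.5) = 0
ReLU(2.7) = 2.7
Active neurons (>0): 4

4


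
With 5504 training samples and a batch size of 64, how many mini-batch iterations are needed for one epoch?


Iterations per epoch = dataset_size / batch_size
= 5504 / 64
= 86

86


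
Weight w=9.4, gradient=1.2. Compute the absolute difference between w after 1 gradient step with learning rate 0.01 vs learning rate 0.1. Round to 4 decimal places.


With lr=0.01: w_new = 9.4 - 0.01 * 1.2 = 9.388
With lr=0.1: w_new = 9.4 - 0.1 * 1.2 = 9.28
Absolute difference = |9.388 - 9.28|
= 0.1080

0.1080


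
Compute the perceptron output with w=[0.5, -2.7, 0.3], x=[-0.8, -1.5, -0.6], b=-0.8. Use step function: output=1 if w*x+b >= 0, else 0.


z = w . x + b
= 0.5*-0.8 + -2.7*-1.5 + 0.3*-0.6 + -0.8
= -0.4 + 4.05 + -0.18 + -0.8
= 3.47 + -0.8
= 2.67
Since z = 2.67 >= 0, output = 1

1


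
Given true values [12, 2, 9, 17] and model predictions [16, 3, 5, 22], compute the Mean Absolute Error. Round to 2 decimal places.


Absolute errors: [4, 1, 4, 5]
Sum of absolute errors = 14
MAE = 14 / 4 = 3.50

3.50


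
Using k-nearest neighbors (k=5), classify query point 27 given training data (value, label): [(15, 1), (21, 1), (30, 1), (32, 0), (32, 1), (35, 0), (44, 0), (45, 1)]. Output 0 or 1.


Distances from query 27:
Point 30 (class 1): distance = 3
Point 32 (class 0): distance = 5
Point 32 (class 1): distance = 5
Point 21 (class 1): distance = 6
Point 35 (class 0): distance = 8
K=5 nearest neighbors: classes = [1, 0, 1, 1, 0]
Votes for class 1: 3 / 5
Majority vote => class 1

1


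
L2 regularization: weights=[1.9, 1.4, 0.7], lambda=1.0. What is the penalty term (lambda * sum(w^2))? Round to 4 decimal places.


Squaring each weight:
1.9^2 = 3.61
1.4^2 = 1.96
0.7^2 = 0.49
Sum of squares = 6.06
Penalty = 1.0 * 6.06 = 6.0600

6.0600


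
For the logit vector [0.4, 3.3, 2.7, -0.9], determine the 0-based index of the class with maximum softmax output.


Softmax is a monotonic transformation, so it preserves the argmax.
We need to find the index of the maximum logit.
Index 0: 0.4
Index 1: 3.3
Index 2: 2.7
Index 3: -0.9
Maximum logit = 3.3 at index 1

1


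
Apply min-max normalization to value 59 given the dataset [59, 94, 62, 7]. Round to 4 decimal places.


Min = 7, Max = 94
Range = 94 - 7 = 87
Scaled = (x - min) / (max - min)
= (59 - 7) / 87
= 52 / 87
= 0.5977

0.5977


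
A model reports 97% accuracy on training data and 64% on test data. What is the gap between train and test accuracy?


Gap = train_accuracy - test_accuracy
= 97 - 64
= 33%
This large gap strongly indicates overfitting.

33


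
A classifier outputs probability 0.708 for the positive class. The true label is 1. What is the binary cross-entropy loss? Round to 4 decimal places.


For y=1: Loss = -log(p)
= -log(0.708)
= -(-0.3453)
= 0.3453

0.3453


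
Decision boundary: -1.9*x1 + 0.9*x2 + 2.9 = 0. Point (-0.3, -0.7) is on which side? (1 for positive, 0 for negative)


Compute -1.9 * -0.3 + 0.9 * -0.7 + 2.9
= 0.57 + -0.63 + 2.9
= 2.84
Since 2.84 >= 0, the point is on the positive side.

1


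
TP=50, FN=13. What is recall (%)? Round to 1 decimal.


Recall = TP / (TP + FN) * 100
= 50 / (50 + 13)
= 50 / 63
= 0.7937
= 79.4%

79.4


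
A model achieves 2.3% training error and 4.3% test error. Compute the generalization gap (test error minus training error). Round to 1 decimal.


Generalization gap = test_error - train_error
= 4.3 - 2.3
= 2.0%
A moderate gap.

2.0


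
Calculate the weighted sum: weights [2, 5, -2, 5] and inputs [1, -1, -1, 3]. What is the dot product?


Element-wise products:
2 * 1 = 2
5 * -1 = -5
-2 * -1 = 2
5 * 3 = 15
Sum = 2 + -5 + 2 + 15
= 14

14


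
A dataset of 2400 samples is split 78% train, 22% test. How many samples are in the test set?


Train samples = 2400 * 78% = 1872
Test samples = 2400 - 1872
= 528

528


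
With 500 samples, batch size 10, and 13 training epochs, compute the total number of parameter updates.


Iterations per epoch = 500 / 10 = 50
Total updates = iterations_per_epoch * epochs
= 50 * 13
= 650

650


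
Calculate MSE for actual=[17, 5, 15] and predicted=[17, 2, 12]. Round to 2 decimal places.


Differences: [0, 3, 3]
Squared errors: [0, 9, 9]
Sum of squared errors = 18
MSE = 18 / 3 = 6.00

6.00


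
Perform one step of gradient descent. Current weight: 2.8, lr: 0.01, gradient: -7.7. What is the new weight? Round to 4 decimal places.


w_new = w_old - lr * gradient
= 2.8 - 0.01 * -7.7
= 2.8 - (-0.077)
= 2.8770

2.8770


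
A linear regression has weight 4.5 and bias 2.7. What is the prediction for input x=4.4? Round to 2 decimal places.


y = 4.5 * 4.4 + (2.7)
= 19.8 + (2.7)
= 22.50

22.50


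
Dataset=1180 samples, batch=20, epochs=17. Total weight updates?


Iterations per epoch = 1180 / 20 = 59
Total updates = iterations_per_epoch * epochs
= 59 * 17
= 1003

1003


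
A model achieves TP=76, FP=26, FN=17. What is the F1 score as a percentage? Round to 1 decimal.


Precision = TP / (TP + FP) = 76 / 102 = 0.7451
Recall = TP / (TP + FN) = 76 / 93 = 0.8172
F1 = 2 * P * R / (P + R)
= 2 * 0.7451 * 0.8172 / (0.7451 + 0.8172)
= 1.2178 / 1.5623
= 0.7795
As percentage: 77.9%

77.9


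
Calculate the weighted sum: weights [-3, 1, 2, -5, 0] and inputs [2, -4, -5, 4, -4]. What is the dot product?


Element-wise products:
-3 * 2 = -6
1 * -4 = -4
2 * -5 = -10
-5 * 4 = -20
0 * -4 = 0
Sum = -6 + -4 + -10 + -20 + 0
= -40

-40


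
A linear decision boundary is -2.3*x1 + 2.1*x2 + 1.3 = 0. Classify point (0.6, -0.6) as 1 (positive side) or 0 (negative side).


Compute -2.3 * 0.6 + 2.1 * -0.6 + 1.3
= -1.38 + -1.26 + 1.3
= -1.34
Since -1.34 < 0, the point is on the negative side.

0


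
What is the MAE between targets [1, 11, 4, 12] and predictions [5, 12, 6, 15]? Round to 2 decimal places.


Absolute errors: [4, 1, 2, 3]
Sum of absolute errors = 10
MAE = 10 / 4 = 2.50

2.50


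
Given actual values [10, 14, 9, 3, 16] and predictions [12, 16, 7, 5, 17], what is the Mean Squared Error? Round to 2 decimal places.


Differences: [-2, -2, 2, -2, -1]
Squared errors: [4, 4, 4, 4, 1]
Sum of squared errors = 17
MSE = 17 / 5 = 3.40

3.40


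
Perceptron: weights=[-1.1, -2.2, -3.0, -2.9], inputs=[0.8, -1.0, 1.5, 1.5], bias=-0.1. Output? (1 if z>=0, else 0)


z = w . x + b
= -1.1*0.8 + -2.2*-1.0 + -3.0*1.5 + -2.9*1.5 + -0.1
= -0.88 + 2.2 + -4.5 + -4.35 + -0.1
= -7.53 + -0.1
= -7.63
Since z = -7.63 < 0, output = 0

0


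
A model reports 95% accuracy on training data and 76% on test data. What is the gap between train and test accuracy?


Gap = train_accuracy - test_accuracy
= 95 - 76
= 19%
This gap suggests the model is overfitting.

19


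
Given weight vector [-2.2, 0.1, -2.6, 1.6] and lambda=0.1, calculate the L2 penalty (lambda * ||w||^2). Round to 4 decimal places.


Squaring each weight:
(-2.2)^2 = 4.84
0.1^2 = 0.01
(-2.6)^2 = 6.76
1.6^2 = 2.56
Sum of squares = 14.17
Penalty = 0.1 * 14.17 = 1.4170

1.4170


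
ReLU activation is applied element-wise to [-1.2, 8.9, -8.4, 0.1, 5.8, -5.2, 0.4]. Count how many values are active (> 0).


ReLU(x) = max(0, x) for each element:
ReLU(-1.2) = 0
ReLU(8.9) = 8.9
ReLU(-8.4) = 0
ReLU(0.1) = 0.1
ReLU(5.8) = 5.8
ReLU(-5.2) = 0
ReLU(0.4) = 0.4
Active neurons (>0): 4

4


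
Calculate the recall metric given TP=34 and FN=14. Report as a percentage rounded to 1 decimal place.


Recall = TP / (TP + FN) * 100
= 34 / (34 + 14)
= 34 / 48
= 0.7083
= 70.8%

70.8


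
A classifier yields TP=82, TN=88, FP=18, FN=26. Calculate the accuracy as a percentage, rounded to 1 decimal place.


Accuracy = (TP + TN) / (TP + TN + FP + FN) * 100
= (82 + 88) / (82 + 88 + 18 + 26)
= 170 / 214
= 0.7944
= 79.4%

79.4


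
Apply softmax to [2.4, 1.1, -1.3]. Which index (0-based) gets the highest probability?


Softmax is a monotonic transformation, so it preserves the argmax.
We need to find the index of the maximum logit.
Index 0: 2.4
Index 1: 1.1
Index 2: -1.3
Maximum logit = 2.4 at index 0

0


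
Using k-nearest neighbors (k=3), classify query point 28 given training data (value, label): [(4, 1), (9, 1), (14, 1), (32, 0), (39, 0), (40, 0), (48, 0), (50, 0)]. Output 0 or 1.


Distances from query 28:
Point 32 (class 0): distance = 4
Point 39 (class 0): distance = 11
Point 40 (class 0): distance = 12
K=3 nearest neighbors: classes = [0, 0, 0]
Votes for class 1: 0 / 3
Majority vote => class 0

0
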